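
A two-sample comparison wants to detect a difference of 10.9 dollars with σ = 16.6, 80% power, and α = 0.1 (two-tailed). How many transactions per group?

n per group = 2(z_α/2 + z_β)²σ²/d² = 2×(1.645 + 0.84)²×16.6²/10.9² = 28.6 → n = 29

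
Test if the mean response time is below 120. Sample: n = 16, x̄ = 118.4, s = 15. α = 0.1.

t = (118.4 - 120)/(15/√16) = -0.427, df = 15. Critical t = -1.341. Fail to reject H₀.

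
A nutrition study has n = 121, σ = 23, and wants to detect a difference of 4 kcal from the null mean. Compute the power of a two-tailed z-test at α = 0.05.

SE = σ/√n = 23/√121 = 2.091. Non-centrality λ = d/SE = 4/2.091 = 1.913. Power ≈ Φ(λ - z_{α/2}) = Φ(1.913 - 1.96) = Φ(-0.047) = 0.481.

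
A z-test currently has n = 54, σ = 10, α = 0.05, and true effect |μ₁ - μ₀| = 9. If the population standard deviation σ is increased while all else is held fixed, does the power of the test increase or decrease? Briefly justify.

Power decreases: a larger σ inflates the standard error σ/√n, pulling the sampling distribution under H₁ back toward the critical value.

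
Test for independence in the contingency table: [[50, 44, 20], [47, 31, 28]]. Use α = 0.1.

χ² = 3.393. df = 2, critical = 4.605. Fail to reject H₀. No evidence of dependence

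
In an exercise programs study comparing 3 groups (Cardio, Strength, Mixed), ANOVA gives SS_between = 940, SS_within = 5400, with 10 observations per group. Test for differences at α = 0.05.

df_between = 2, df_within = 27. F = MS_between/MS_within = 470.0/200.0 = 2.35. F_crit ≈ 3.354. Fail to reject H₀.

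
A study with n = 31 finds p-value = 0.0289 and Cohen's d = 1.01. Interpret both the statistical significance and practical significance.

Statistically significant (p = 0.0289 < 0.05). Cohen's d = 1.01 indicates a large effect size. Both statistical and practical significance should be considered.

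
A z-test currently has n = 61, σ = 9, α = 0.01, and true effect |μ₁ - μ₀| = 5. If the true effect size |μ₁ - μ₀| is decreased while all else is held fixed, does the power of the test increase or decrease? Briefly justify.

Power decreases: a smaller true effect decreases the non-centrality λ = |μ₁ - μ₀|/(σ/√n).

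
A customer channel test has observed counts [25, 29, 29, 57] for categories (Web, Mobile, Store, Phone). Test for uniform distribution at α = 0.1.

Expected = 35 each. χ² = Σ(O-E)²/E = 18.743. df = 3, critical value = 6.251. Reject H₀.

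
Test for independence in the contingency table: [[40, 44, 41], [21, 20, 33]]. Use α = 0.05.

χ² = 2.903. df = 2, critical = 5.991. Fail to reject H₀. No evidence of dependence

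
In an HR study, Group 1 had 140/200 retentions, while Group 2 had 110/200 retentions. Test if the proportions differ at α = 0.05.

p̂₁ = 0.7, p̂₂ = 0.55, pooled p̂ = 0.625. z = 3.098. Critical: ±1.96. Reject H₀.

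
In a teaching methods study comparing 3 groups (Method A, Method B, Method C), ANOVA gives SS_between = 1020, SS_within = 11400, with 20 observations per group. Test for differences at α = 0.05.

df_between = 2, df_within = 57. F = MS_between/MS_within = 510.0/200.0 = 2.55. F_crit ≈ 3.159. Fail to reject H₀.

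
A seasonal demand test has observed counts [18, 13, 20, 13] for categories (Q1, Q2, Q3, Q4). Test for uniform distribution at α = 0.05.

Expected = 16 each. χ² = Σ(O-E)²/E = 2.375. df = 3, critical value = 7.815. Fail to reject H₀.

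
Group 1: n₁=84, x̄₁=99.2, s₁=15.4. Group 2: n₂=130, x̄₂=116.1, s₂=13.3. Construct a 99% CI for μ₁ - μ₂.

Difference = -16.9. SE = √(15.4²/84 + 13.3²/130) = 2.045. CI = (-22.17, -11.63)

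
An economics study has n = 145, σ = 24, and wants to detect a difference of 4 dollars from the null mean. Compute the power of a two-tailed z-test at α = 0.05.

SE = σ/√n = 24/√145 = 1.993. Non-centrality λ = d/SE = 4/1.993 = 2.007. Power ≈ Φ(λ - z_{α/2}) = Φ(2.007 - 1.96) = Φ(0.047) = 0.519.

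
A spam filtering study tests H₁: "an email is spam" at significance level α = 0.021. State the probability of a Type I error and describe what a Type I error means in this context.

P(Type I error) = α = 0.021. A Type I error is rejecting H₀ when H₀ is actually true (false positive) — here, concluding that an email is spam when in fact this is not the case. Consequence: a legitimate email is sent to the spam folder and the user misses it.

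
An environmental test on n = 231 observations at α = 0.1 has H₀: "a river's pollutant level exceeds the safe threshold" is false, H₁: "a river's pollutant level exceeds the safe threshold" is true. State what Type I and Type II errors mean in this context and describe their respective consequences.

Type I (false positive): concluding that a river's pollutant level exceeds the safe threshold when it is not — shutting down a compliant factory unnecessarily. Type II (false negative): failing to conclude that a river's pollutant level exceeds the safe threshold when it is — allowing unsafe pollution to continue. Which is costlier depends on domain priorities and is a judgement call rather than a statistical fact.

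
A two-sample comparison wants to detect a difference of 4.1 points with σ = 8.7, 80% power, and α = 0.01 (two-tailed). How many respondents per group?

n per group = 2(z_α/2 + z_β)²σ²/d² = 2×(2.576 + 0.84)²×8.7²/4.1² = 105.1 → n = 106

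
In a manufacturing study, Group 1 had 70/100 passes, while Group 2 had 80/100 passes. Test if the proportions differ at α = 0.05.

p̂₁ = 0.7, p̂₂ = 0.8, pooled p̂ = 0.75. z = -1.633. Critical: ±1.96. Fail to reject H₀.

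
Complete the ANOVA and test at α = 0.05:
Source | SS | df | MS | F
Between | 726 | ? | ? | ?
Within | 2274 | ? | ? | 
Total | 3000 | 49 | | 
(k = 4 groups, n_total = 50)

df_between = 3, df_within = 46. MS_between = 242.0, MS_within = 49.43. F = 4.895, F_crit ≈ 2.807. Reject H₀.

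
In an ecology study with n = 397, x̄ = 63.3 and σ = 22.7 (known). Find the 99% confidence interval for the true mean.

CI = x̄ ± z*(σ/√n) = 63.3 ± 2.576(22.7/√397) = 63.3 ± 2.93 = (60.37, 66.23)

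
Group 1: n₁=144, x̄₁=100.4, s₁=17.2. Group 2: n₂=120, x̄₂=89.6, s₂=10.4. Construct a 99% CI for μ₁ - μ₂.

Difference = 10.8. SE = √(17.2²/144 + 10.4²/120) = 1.719. CI = (6.37, 15.23)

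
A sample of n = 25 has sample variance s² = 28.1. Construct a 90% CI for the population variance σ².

df = 24. χ²_{0.05} = 36.415, χ²_{0.95} = 13.848. CI for σ² = ((n-1)s²/χ²_{α/2}, (n-1)s²/χ²_{1-α/2}) = (24·28.1/36.415, 24·28.1/13.848) = (18.52, 48.7)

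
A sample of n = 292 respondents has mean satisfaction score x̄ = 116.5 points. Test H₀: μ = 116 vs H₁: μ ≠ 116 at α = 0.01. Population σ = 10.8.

z = (x̄ - μ₀)/(σ/√n) = (116.5 - 116)/(10.8/√292) = 0.791. Critical value: ±2.576. Since |0.791| ≤ 2.576, Fail to reject H₀.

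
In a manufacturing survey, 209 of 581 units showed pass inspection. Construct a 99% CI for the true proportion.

p̂ = 0.36. CI = p̂ ± z*√(p̂(1-p̂)/n) = (0.308, 0.411)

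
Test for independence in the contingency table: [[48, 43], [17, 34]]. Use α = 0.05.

χ² = 4.963. df = 1, critical = 3.841. Reject H₀. Variables are dependent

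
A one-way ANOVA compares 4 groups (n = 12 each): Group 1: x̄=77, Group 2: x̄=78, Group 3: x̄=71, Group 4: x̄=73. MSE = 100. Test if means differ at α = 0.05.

Grand mean = 74.75. SS_between = 393.0, MS_between = 131.0. F = 1.31, F_crit ≈ 2.816. Fail to reject H₀.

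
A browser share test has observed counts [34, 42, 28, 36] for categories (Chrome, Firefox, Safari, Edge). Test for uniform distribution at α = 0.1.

Expected = 35 each. χ² = Σ(O-E)²/E = 2.857. df = 3, critical value = 6.251. Fail to reject H₀.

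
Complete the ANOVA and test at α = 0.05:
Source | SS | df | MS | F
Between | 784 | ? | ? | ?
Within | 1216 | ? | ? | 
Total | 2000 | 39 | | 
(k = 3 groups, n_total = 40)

df_between = 2, df_within = 37. MS_between = 392.0, MS_within = 32.86. F = 11.928, F_crit ≈ 3.252. Reject H₀.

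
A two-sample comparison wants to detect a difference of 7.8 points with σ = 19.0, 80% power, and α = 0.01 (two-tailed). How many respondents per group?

n per group = 2(z_α/2 + z_β)²σ²/d² = 2×(2.576 + 0.84)²×19.0²/7.8² = 138.5 → n = 139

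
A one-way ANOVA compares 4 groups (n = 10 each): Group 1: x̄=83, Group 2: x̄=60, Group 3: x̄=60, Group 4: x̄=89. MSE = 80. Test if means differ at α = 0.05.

Grand mean = 73.0. SS_between = 6940.0, MS_between = 2313.33. F = 28.917, F_crit ≈ 2.866. Reject H₀.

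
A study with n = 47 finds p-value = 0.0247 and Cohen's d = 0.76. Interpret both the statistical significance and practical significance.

Statistically significant (p = 0.0247 < 0.05). Cohen's d = 0.76 indicates a medium effect size. Both statistical and practical significance should be considered.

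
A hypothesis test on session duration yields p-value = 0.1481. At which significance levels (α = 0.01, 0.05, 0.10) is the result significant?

p = 0.1481. Not significant at any of the given levels.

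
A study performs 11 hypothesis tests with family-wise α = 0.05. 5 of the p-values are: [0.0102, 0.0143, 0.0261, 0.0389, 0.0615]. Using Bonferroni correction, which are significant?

Bonferroni α = 0.05/11 = 0.00455. None of the given p-values are significant.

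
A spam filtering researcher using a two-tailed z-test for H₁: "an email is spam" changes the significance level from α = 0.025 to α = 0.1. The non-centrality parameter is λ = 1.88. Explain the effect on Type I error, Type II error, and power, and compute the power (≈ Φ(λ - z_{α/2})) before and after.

Increasing α from 0.025 to 0.1:
• Type I error rate increases (α is the Type I rate by definition).
• Critical value moves from z_{α/2} = 2.241 to 1.645, so power = Φ(λ - z_{α/2}) goes from Φ(1.88 - 2.241) = 0.359 to Φ(1.88 - 1.645) = 0.593.
• Type II error rate β = 1 - power therefore decreases (0.641 → 0.407).
Appropriate when false negatives are costly — here, a spam email lands in the inbox.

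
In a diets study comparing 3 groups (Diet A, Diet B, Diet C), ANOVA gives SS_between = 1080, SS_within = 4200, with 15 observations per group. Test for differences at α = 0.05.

df_between = 2, df_within = 42. F = MS_between/MS_within = 540.0/100.0 = 5.4. F_crit ≈ 3.22. Reject H₀. At least one mean differs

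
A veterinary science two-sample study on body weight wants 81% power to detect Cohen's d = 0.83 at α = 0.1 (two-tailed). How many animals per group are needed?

z_{α/2} = 1.645, z_β = Φ⁻¹(0.81) = 0.878. For large effect (d = 0.83): n per group = 2(z_{α/2} + z_β)²/d² = 2(1.645 + 0.878)²/0.83² = 18.5 → 19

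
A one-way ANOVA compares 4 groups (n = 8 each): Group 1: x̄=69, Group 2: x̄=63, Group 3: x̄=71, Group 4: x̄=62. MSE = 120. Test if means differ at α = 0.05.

Grand mean = 66.25. SS_between = 470.0, MS_between = 156.67. F = 1.306, F_crit ≈ 2.947. Fail to reject H₀.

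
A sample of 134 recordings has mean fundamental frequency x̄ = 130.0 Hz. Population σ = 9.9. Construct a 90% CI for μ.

CI = x̄ ± z*(σ/√n) = 130.0 ± 1.645(9.9/√134) = 130.0 ± 1.41 = (128.59, 131.41)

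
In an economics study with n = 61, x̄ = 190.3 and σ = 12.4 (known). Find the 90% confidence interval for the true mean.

CI = x̄ ± z*(σ/√n) = 190.3 ± 1.645(12.4/√61) = 190.3 ± 2.61 = (187.69, 192.91)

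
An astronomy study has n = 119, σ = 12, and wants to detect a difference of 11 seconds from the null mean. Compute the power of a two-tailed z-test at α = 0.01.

SE = σ/√n = 12/√119 = 1.1. Non-centrality λ = d/SE = 11/1.1 = 10.0. Power ≈ Φ(λ - z_{α/2}) = Φ(10.0 - 2.576) = Φ(7.424) = 1.0.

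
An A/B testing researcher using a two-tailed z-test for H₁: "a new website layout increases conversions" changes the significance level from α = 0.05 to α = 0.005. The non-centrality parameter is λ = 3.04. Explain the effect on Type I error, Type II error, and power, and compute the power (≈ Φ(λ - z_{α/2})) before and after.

Decreasing α from 0.05 to 0.005:
• Type I error rate decreases (α is the Type I rate by definition).
• Critical value moves from z_{α/2} = 1.96 to 2.807, so power = Φ(λ - z_{α/2}) goes from Φ(3.04 - 1.96) = 0.86 to Φ(3.04 - 2.807) = 0.592.
• Type II error rate β = 1 - power therefore increases (0.14 → 0.408).
Appropriate when false positives are costly — here, rolling out a layout that doesn't actually help — wasted engineering effort.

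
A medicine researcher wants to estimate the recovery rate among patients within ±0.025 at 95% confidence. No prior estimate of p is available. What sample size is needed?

Conservative approach: use p = 0.5 (maximizes p(1-p) = 0.25). n = z²(0.25)/E² = 1.96²×0.25/0.025² = 1536.6 → n = 1537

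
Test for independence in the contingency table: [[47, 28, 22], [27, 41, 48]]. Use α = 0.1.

χ² = 15.944. df = 2, critical = 4.605. Reject H₀. Variables are dependent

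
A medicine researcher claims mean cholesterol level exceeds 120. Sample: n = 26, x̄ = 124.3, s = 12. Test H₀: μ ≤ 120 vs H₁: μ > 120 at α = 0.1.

t = (124.3 - 120)/(12/√26) = 1.827, df = 25. Critical t = 1.316. Reject H₀.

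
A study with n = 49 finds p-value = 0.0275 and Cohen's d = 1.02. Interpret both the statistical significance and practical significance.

Statistically significant (p = 0.0275 < 0.05). Cohen's d = 1.02 indicates a large effect size. Both statistical and practical significance should be considered.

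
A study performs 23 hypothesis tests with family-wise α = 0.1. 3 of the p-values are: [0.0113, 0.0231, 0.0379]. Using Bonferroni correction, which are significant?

Bonferroni α = 0.1/23 = 0.00435. None of the given p-values are significant.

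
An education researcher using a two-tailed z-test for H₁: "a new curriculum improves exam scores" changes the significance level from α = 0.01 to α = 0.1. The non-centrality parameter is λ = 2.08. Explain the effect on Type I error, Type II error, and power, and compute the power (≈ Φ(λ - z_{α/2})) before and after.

Increasing α from 0.01 to 0.1:
• Type I error rate increases (α is the Type I rate by definition).
• Critical value moves from z_{α/2} = 2.576 to 1.645, so power = Φ(λ - z_{α/2}) goes from Φ(2.08 - 2.576) = 0.31 to Φ(2.08 - 1.645) = 0.668.
• Type II error rate β = 1 - power therefore decreases (0.69 → 0.332).
Appropriate when false negatives are costly — here, keeping the old curriculum when the new one would have helped students.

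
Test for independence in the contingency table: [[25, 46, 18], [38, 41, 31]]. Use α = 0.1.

χ² = 4.25. df = 2, critical = 4.605. Fail to reject H₀. No evidence of dependence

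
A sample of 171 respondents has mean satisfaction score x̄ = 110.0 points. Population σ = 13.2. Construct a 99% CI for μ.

CI = x̄ ± z*(σ/√n) = 110.0 ± 2.576(13.2/√171) = 110.0 ± 2.6 = (107.4, 112.6)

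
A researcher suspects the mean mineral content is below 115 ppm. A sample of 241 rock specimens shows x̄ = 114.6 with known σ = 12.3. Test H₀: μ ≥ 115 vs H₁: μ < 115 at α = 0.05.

z = -0.505. Critical value: -1.645. Fail to reject H₀.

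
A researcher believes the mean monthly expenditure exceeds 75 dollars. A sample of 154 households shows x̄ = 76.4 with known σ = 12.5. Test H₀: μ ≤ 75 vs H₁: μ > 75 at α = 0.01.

z = 1.39. Critical value: 2.33. Fail to reject H₀.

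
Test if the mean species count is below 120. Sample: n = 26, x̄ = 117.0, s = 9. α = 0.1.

t = (117.0 - 120)/(9/√26) = -1.7, df = 25. Critical t = -1.316. Reject H₀.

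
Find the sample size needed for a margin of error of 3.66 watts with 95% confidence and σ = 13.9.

n = (z*σ/E)² = (1.96×13.9/3.66)² = 55.4 → n = 56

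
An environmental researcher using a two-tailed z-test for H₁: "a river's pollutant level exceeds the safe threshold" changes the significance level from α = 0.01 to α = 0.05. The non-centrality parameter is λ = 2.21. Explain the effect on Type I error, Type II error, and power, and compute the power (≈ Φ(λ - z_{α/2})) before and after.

Increasing α from 0.01 to 0.05:
• Type I error rate increases (α is the Type I rate by definition).
• Critical value moves from z_{α/2} = 2.576 to 1.96, so power = Φ(λ - z_{α/2}) goes from Φ(2.21 - 2.576) = 0.357 to Φ(2.21 - 1.96) = 0.599.
• Type II error rate β = 1 - power therefore decreases (0.643 → 0.401).
Appropriate when false negatives are costly — here, allowing unsafe pollution to continue.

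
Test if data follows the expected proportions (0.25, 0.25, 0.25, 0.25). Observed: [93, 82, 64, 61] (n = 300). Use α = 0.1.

Expected: [75.0, 75.0, 75.0, 75.0]. χ² = 9.2. df = 3, critical = 6.251. Reject H₀.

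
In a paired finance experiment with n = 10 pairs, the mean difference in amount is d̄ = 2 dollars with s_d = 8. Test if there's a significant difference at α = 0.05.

t = d̄/(s_d/√n) = 2/(8/√10) = 0.791. df = 9, critical t = ±2.262. Fail to reject H₀.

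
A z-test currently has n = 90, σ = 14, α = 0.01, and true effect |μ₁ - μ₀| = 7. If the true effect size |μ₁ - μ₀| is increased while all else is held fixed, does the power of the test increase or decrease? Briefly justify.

Power increases: a larger true effect increases the non-centrality λ = |μ₁ - μ₀|/(σ/√n).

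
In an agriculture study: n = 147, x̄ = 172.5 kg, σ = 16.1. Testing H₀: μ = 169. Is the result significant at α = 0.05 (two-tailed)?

z = (172.5 - 169)/(16.1/√147) = 2.636. Since |z| > 1.96, significant at α = 0.05.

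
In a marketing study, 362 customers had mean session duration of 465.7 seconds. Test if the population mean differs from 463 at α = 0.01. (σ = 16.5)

z = (x̄ - μ₀)/(σ/√n) = (465.7 - 463)/(16.5/√362) = 3.113. Critical value: ±2.576. Since |3.113| > 2.576, Reject H₀.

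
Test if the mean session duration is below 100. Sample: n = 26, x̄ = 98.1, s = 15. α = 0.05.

t = (98.1 - 100)/(15/√26) = -0.646, df = 25. Critical t = -1.708. Fail to reject H₀.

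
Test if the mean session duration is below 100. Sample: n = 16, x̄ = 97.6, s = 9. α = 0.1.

t = (97.6 - 100)/(9/√16) = -1.067, df = 15. Critical t = -1.341. Fail to reject H₀.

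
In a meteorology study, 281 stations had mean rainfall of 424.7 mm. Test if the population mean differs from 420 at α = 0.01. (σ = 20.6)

z = (x̄ - μ₀)/(σ/√n) = (424.7 - 420)/(20.6/√281) = 3.825. Critical value: ±2.576. Since |3.825| > 2.576, Reject H₀.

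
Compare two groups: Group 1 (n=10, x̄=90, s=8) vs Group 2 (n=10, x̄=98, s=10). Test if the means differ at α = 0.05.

Pooled sp = 9.06. t = -1.975, df = 18. Critical t = ±2.101. Fail to reject H₀.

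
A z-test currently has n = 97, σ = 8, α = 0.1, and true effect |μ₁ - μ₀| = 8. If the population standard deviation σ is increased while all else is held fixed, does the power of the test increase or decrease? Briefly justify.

Power decreases: a larger σ inflates the standard error σ/√n, pulling the sampling distribution under H₁ back toward the critical value.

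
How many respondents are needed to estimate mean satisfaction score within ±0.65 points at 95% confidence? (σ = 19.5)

n = (z*σ/E)² = (1.96×19.5/0.65)² = 3457.4 → n = 3458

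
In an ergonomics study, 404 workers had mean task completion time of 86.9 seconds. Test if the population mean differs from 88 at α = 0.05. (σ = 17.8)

z = (x̄ - μ₀)/(σ/√n) = (86.9 - 88)/(17.8/√404) = -1.242. Critical value: ±1.96. Since |-1.242| ≤ 1.96, Fail to reject H₀.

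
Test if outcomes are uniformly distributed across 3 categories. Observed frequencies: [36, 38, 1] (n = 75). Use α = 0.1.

Expected = 25 each. χ² = Σ(O-E)²/E = 34.64. df = 2, critical value = 4.605. Reject H₀.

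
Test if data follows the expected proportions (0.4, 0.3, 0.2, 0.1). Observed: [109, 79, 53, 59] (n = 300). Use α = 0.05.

Expected: [120.0, 90.0, 60.0, 30.0]. χ² = 31.203. df = 3, critical = 7.815. Reject H₀.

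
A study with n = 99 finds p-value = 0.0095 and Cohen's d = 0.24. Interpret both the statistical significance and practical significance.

Statistically significant (p = 0.0095 < 0.05). Cohen's d = 0.24 indicates a small effect size. Both statistical and practical significance should be considered.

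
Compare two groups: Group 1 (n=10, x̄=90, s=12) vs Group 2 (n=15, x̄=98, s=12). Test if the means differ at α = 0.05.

Pooled sp = 12.0. t = -1.633, df = 23. Critical t = ±2.069. Fail to reject H₀.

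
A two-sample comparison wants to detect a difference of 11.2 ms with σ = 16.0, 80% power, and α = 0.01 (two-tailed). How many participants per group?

n per group = 2(z_α/2 + z_β)²σ²/d² = 2×(2.576 + 0.84)²×16.0²/11.2² = 47.6 → n = 48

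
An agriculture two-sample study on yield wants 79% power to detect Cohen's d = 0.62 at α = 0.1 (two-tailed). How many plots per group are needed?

z_{α/2} = 1.645, z_β = Φ⁻¹(0.79) = 0.806. For medium effect (d = 0.62): n per group = 2(z_{α/2} + z_β)²/d² = 2(1.645 + 0.806)²/0.62² = 31.3 → 32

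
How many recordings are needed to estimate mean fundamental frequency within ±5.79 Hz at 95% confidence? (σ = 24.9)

n = (z*σ/E)² = (1.96×24.9/5.79)² = 71.05 → n = 72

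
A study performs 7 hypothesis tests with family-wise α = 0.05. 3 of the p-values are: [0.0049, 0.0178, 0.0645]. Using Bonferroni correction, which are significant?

Bonferroni α = 0.05/7 = 0.00714. Significant p-values: [0.0049]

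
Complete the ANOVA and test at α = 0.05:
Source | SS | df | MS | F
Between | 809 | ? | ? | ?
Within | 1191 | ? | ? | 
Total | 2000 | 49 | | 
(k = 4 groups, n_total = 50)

df_between = 3, df_within = 46. MS_between = 269.67, MS_within = 25.89. F = 10.415, F_crit ≈ 2.807. Reject H₀.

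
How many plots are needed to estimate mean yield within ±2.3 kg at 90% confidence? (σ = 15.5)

n = (z*σ/E)² = (1.645×15.5/2.3)² = 122.9 → n = 123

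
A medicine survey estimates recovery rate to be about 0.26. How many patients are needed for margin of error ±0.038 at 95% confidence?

n = z²p(1-p)/E² = 1.96²×0.26×0.74/0.038² = 511.9 → n = 512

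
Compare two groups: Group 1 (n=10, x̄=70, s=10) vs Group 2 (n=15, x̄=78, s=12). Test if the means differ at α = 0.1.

Pooled sp = 11.26. t = -1.74, df = 23. Critical t = ±1.714. Reject H₀.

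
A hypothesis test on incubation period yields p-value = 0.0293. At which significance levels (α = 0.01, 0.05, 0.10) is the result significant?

p = 0.0293. Significant at: α = 0.05, 0.1.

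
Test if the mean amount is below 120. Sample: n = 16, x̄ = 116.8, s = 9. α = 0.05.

t = (116.8 - 120)/(9/√16) = -1.422, df = 15. Critical t = -1.753. Fail to reject H₀.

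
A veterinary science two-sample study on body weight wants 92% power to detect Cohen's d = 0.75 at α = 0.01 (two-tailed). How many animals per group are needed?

z_{α/2} = 2.576, z_β = Φ⁻¹(0.92) = 1.405. For medium effect (d = 0.75): n per group = 2(z_{α/2} + z_β)²/d² = 2(2.576 + 1.405)²/0.75² = 56.3 → 57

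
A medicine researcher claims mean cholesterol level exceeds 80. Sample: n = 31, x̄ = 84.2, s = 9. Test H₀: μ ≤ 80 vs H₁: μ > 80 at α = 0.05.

t = (84.2 - 80)/(9/√31) = 2.598, df = 30. Critical t = 1.697. Reject H₀.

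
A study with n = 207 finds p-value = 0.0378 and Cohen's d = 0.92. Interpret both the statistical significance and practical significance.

Statistically significant (p = 0.0378 < 0.05). Cohen's d = 0.92 indicates a large effect size. Both statistical and practical significance should be considered.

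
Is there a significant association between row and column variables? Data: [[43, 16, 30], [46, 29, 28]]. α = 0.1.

χ² = 2.92. df = 2, critical = 4.605. Fail to reject H₀. No evidence of dependence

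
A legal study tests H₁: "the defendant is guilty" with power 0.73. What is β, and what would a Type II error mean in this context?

β = 1 - power = 1 - 0.73 = 0.27. A Type II error is failing to reject H₀ when H₀ is false (false negative) — here, failing to conclude that the defendant is guilty when in fact it is true. Consequence: acquitting a guilty person.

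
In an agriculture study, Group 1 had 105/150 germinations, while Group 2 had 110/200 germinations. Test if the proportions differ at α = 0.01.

p̂₁ = 0.7, p̂₂ = 0.55, pooled p̂ = 0.614. z = 2.853. Critical: ±2.576. Reject H₀.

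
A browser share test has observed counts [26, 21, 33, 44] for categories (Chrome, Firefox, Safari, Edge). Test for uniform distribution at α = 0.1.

Expected = 31 each. χ² = Σ(O-E)²/E = 9.613. df = 3, critical value = 6.251. Reject H₀.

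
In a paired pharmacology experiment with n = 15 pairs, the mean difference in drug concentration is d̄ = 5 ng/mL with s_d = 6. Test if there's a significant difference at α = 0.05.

t = d̄/(s_d/√n) = 5/(6/√15) = 3.227. df = 14, critical t = ±2.145. Reject H₀.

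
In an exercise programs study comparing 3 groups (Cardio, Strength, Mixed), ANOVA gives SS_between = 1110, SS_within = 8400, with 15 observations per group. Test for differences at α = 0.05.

df_between = 2, df_within = 42. F = MS_between/MS_within = 555.0/200.0 = 2.775. F_crit ≈ 3.22. Fail to reject H₀.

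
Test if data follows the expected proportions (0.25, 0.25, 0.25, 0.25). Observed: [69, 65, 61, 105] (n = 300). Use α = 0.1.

Expected: [75.0, 75.0, 75.0, 75.0]. χ² = 16.427. df = 3, critical = 6.251. Reject H₀.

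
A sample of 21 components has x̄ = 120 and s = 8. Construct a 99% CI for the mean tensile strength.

CI = x̄ ± t*(s/√n) = 120 ± 2.845(8/√21) = (115.03, 124.97)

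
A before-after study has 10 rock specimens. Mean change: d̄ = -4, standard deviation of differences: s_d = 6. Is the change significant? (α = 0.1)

t = d̄/(s_d/√n) = -4/(6/√10) = -2.108. df = 9, critical t = ±1.833. Reject H₀.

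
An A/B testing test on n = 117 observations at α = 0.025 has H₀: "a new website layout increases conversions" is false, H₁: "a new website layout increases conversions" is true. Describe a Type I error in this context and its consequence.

Type I error: rejecting H₀ when it is true — concluding that a new website layout increases conversions when in fact it is not. Consequence: rolling out a layout that doesn't actually help — wasted engineering effort.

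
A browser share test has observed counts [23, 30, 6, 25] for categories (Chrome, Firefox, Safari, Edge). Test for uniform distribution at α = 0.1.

Expected = 21 each. χ² = Σ(O-E)²/E = 15.524. df = 3, critical value = 6.251. Reject H₀.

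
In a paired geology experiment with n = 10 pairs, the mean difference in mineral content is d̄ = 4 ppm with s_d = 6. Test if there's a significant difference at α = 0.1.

t = d̄/(s_d/√n) = 4/(6/√10) = 2.108. df = 9, critical t = ±1.833. Reject H₀.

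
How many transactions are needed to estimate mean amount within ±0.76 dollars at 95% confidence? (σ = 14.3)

n = (z*σ/E)² = (1.96×14.3/0.76)² = 1360.1 → n = 1361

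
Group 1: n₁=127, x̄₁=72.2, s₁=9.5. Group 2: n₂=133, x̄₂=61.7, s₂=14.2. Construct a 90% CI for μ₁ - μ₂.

Difference = 10.5. SE = √(9.5²/127 + 14.2²/133) = 1.492. CI = (8.05, 12.95)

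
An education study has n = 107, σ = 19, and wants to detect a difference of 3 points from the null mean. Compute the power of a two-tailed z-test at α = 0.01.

SE = σ/√n = 19/√107 = 1.837. Non-centrality λ = d/SE = 3/1.837 = 1.633. Power ≈ Φ(λ - z_{α/2}) = Φ(1.633 - 2.576) = Φ(-0.943) = 0.173.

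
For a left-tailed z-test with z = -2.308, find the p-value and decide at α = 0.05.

p = P(Z < -2.308) = Φ(-2.308) ≈ 0.0105. Since p < 0.05, reject H₀ (significant) at α = 0.05.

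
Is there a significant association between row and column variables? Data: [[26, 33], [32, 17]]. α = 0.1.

χ² = 4.856. df = 1, critical = 2.706. Reject H₀. Variables are dependent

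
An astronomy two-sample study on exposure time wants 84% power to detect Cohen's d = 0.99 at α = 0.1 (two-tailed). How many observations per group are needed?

z_{α/2} = 1.645, z_β = Φ⁻¹(0.84) = 0.994. For large effect (d = 0.99): n per group = 2(z_{α/2} + z_β)²/d² = 2(1.645 + 0.994)²/0.99² = 14.2 → 15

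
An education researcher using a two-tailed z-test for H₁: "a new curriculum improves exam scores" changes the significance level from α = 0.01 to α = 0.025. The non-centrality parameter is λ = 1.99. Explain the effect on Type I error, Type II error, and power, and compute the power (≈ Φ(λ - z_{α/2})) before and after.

Increasing α from 0.01 to 0.025:
• Type I error rate increases (α is the Type I rate by definition).
• Critical value moves from z_{α/2} = 2.576 to 2.241, so power = Φ(λ - z_{α/2}) goes from Φ(1.99 - 2.576) = 0.279 to Φ(1.99 - 2.241) = 0.401.
• Type II error rate β = 1 - power therefore decreases (0.721 → 0.599).
Appropriate when false negatives are costly — here, keeping the old curriculum when the new one would have helped students.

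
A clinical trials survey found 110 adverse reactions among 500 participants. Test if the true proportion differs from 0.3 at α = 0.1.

p̂ = 0.22, p₀ = 0.3. z = (p̂ - p₀)/√(p₀(1-p₀)/n) = -3.904. Critical: ±1.645. Reject H₀.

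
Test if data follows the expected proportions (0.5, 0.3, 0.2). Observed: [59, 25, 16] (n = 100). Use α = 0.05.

Expected: [50.0, 30.0, 20.0]. χ² = 3.253. df = 2, critical = 5.991. Fail to reject H₀.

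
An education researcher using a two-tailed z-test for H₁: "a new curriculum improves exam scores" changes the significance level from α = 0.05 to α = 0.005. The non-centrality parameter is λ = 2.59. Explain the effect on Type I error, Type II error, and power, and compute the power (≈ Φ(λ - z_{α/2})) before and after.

Decreasing α from 0.05 to 0.005:
• Type I error rate decreases (α is the Type I rate by definition).
• Critical value moves from z_{α/2} = 1.96 to 2.807, so power = Φ(λ - z_{α/2}) goes from Φ(2.59 - 1.96) = 0.736 to Φ(2.59 - 2.807) = 0.414.
• Type II error rate β = 1 - power therefore increases (0.264 → 0.586).
Appropriate when false positives are costly — here, adopting a curriculum that gives no real benefit — disruption for nothing.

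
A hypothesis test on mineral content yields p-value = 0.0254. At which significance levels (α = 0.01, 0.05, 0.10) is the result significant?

p = 0.0254. Significant at: α = 0.05, 0.1.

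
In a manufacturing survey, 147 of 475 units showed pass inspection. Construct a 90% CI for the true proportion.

p̂ = 0.309. CI = p̂ ± z*√(p̂(1-p̂)/n) = (0.275, 0.344)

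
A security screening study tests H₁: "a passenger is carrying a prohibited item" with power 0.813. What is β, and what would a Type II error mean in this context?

β = 1 - power = 1 - 0.813 = 0.187. A Type II error is failing to reject H₀ when H₀ is false (false negative) — here, failing to conclude that a passenger is carrying a prohibited item when in fact it is true. Consequence: letting a prohibited item through — security breach.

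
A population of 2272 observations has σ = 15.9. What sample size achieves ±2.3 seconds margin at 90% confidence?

Without FPC: n₀ = (1.645×15.9/2.3)² = 129.321. With FPC: n = n₀N/(n₀+N-1) = 122.4 → n = 123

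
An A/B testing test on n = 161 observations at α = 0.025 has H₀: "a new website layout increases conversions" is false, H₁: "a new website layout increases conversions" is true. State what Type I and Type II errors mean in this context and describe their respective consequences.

Type I (false positive): concluding that a new website layout increases conversions when it is not — rolling out a layout that doesn't actually help — wasted engineering effort. Type II (false negative): failing to conclude that a new website layout increases conversions when it is — discarding a layout that would have improved conversions — lost revenue. Which is costlier depends on domain priorities and is a judgement call rather than a statistical fact.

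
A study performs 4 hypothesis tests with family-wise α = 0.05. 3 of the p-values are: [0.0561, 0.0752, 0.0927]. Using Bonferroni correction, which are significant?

Bonferroni α = 0.05/4 = 0.0125. None of the given p-values are significant.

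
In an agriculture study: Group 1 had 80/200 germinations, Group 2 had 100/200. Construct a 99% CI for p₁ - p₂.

p̂₁ = 0.4, p̂₂ = 0.5. Difference = -0.1. CI = (-0.228, 0.028)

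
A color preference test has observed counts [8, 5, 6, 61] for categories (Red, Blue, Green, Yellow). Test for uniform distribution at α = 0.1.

Expected = 20 each. χ² = Σ(O-E)²/E = 112.3. df = 3, critical value = 6.251. Reject H₀.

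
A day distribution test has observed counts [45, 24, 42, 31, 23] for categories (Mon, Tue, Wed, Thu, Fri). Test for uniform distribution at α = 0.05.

Expected = 33 each. χ² = Σ(O-E)²/E = 12.424. df = 4, critical value = 9.488. Reject H₀.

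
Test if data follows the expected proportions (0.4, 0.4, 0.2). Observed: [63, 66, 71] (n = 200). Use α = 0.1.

Expected: [80.0, 80.0, 40.0]. χ² = 30.087. df = 2, critical = 4.605. Reject H₀.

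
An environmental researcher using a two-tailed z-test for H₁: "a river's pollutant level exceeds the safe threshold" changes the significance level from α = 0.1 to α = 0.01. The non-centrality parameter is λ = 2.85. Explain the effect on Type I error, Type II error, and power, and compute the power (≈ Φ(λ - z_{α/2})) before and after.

Decreasing α from 0.1 to 0.01:
• Type I error rate decreases (α is the Type I rate by definition).
• Critical value moves from z_{α/2} = 1.645 to 2.576, so power = Φ(λ - z_{α/2}) goes from Φ(2.85 - 1.645) = 0.886 to Φ(2.85 - 2.576) = 0.608.
• Type II error rate β = 1 - power therefore increases (0.114 → 0.392).
Appropriate when false positives are costly — here, shutting down a compliant factory unnecessarily.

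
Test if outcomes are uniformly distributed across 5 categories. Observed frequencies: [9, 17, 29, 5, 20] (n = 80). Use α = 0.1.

Expected = 16 each. χ² = Σ(O-E)²/E = 22.25. df = 4, critical value = 7.779. Reject H₀.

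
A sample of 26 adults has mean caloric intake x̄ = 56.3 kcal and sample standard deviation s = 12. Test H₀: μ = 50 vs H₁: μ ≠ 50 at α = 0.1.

t = (x̄ - μ₀)/(s/√n) = (56.3 - 50)/(12/√26) = 2.677. df = 25, critical t = ±1.708. Reject H₀.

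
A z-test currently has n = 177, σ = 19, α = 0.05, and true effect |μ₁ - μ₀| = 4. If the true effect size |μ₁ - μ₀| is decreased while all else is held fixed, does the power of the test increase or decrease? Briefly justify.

Power decreases: a smaller true effect decreases the non-centrality λ = |μ₁ - μ₀|/(σ/√n).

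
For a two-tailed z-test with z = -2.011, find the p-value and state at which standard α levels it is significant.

p = 2·P(Z > |-2.011|) = 2·(1 - Φ(2.011)) ≈ 0.0443. Significant at α = 0.1; Significant at α = 0.05.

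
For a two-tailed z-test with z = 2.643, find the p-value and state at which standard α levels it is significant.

p = 2·P(Z > |2.643|) = 2·(1 - Φ(2.643)) ≈ 0.0082. Significant at α = 0.1; Significant at α = 0.05; Significant at α = 0.01.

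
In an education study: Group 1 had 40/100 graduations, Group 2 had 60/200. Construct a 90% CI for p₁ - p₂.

p̂₁ = 0.4, p̂₂ = 0.3. Difference = 0.1. CI = (0.003, 0.197)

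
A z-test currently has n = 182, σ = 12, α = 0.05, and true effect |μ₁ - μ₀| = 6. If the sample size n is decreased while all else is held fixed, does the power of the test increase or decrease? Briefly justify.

Power decreases: a smaller n inflates the standard error σ/√n, pulling the sampling distribution under H₁ back toward the critical value.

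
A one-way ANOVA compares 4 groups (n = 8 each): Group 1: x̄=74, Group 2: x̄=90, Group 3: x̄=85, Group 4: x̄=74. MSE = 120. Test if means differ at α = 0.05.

Grand mean = 80.75. SS_between = 1558.0, MS_between = 519.33. F = 4.328, F_crit ≈ 2.947. Reject H₀.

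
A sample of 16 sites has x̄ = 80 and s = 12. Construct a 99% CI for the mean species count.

CI = x̄ ± t*(s/√n) = 80 ± 2.947(12/√16) = (71.16, 88.84)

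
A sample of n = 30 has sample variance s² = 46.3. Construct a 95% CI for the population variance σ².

df = 29. χ²_{0.025} = 45.722, χ²_{0.975} = 16.047. CI for σ² = ((n-1)s²/χ²_{α/2}, (n-1)s²/χ²_{1-α/2}) = (29·46.3/45.722, 29·46.3/16.047) = (29.37, 83.67)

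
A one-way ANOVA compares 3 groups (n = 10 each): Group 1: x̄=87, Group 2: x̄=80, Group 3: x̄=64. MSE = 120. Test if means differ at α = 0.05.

Grand mean = 77.0. SS_between = 2780.0, MS_between = 1390.0. F = 11.583, F_crit ≈ 3.354. Reject H₀.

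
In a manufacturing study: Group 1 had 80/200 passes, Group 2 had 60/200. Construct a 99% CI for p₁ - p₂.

p̂₁ = 0.4, p̂₂ = 0.3. Difference = 0.1. CI = (-0.022, 0.222)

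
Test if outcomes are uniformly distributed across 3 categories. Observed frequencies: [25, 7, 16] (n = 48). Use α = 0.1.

Expected = 16 each. χ² = Σ(O-E)²/E = 10.125. df = 2, critical value = 4.605. Reject H₀.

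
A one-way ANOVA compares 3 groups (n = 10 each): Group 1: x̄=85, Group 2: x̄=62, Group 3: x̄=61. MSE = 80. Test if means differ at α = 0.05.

Grand mean = 69.33. SS_between = 3686.67, MS_between = 1843.33. F = 23.042, F_crit ≈ 3.354. Reject H₀.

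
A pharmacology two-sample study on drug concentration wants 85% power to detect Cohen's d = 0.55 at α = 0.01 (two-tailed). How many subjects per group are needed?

z_{α/2} = 2.576, z_β = Φ⁻¹(0.85) = 1.036. For medium effect (d = 0.55): n per group = 2(z_{α/2} + z_β)²/d² = 2(2.576 + 1.036)²/0.55² = 86.3 → 87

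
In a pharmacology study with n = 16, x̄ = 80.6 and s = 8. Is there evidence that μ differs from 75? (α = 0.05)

t = (x̄ - μ₀)/(s/√n) = (80.6 - 75)/(8/√16) = 2.8. df = 15, critical t = ±2.131. Reject H₀.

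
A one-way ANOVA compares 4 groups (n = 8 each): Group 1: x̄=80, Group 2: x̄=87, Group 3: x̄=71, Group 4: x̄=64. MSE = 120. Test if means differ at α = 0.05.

Grand mean = 75.5. SS_between = 2440.0, MS_between = 813.33. F = 6.778, F_crit ≈ 2.947. Reject H₀.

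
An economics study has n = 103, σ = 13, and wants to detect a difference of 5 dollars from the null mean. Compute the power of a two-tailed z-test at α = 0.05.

SE = σ/√n = 13/√103 = 1.281. Non-centrality λ = d/SE = 5/1.281 = 3.903. Power ≈ Φ(λ - z_{α/2}) = Φ(3.903 - 1.96) = Φ(1.943) = 0.974.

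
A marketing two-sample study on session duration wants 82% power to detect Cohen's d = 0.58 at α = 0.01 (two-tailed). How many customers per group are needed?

z_{α/2} = 2.576, z_β = Φ⁻¹(0.82) = 0.915. For medium effect (d = 0.58): n per group = 2(z_{α/2} + z_β)²/d² = 2(2.576 + 0.915)²/0.58² = 72.5 → 73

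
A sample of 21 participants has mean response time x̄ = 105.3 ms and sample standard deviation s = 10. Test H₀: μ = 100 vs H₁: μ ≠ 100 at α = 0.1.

t = (x̄ - μ₀)/(s/√n) = (105.3 - 100)/(10/√21) = 2.429. df = 20, critical t = ±1.725. Reject H₀.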